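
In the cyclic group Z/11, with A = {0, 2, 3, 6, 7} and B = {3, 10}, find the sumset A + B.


Work in Z/11Z: reduce every sum a + b modulo 11.
Enumerate all 10 pairs:
a = 0: 0+3=3, 0+10=10
a = 2: 2+3=5, 2+10=1
a = 3: 3+3=6, 3+10=2
a = 6: 6+3=9, 6+10=5
a = 7: 7+3=10, 7+10=6
Distinct residues collected: {1, 2, 3, 5, 6, 9, 10}
|A + B| = 7 (out of 11 total residues).

A + B = {1, 2, 3, 5, 6, 9, 10}


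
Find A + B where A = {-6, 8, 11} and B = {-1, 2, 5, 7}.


A + B = {a + b : a ∈ A, b ∈ B}.
Enumerate all |A|·|B| = 3·4 = 12 pairs (a, b) and collect distinct sums.
a = -6: -6+-1=-7, -6+2=-4, -6+5=-1, -6+7=1
a = 8: 8+-1=7, 8+2=10, 8+5=13, 8+7=15
a = 11: 11+-1=10, 11+2=13, 11+5=16, 11+7=18
Collecting distinct sums: A + B = {-7, -4, -1, 1, 7, 10, 13, 15, 16, 18}
|A + B| = 10

A + B = {-7, -4, -1, 1, 7, 10, 13, 15, 16, 18}


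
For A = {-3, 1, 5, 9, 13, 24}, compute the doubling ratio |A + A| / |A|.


|A| = 6.
Compute A + A by enumerating all 36 pairs.
A + A = {-6, -2, 2, 6, 10, 14, 18, 21, 22, 25, 26, 29, 33, 37, 48}, so |A + A| = 15.
K = |A + A| / |A| = 15/6 = 5/2 ≈ 2.5000.
Reference: AP of size 6 gives K = 11/6 ≈ 1.8333; a fully generic set of size 6 gives K ≈ 3.5000.

|A| = 6, |A + A| = 15, K = 15/6 = 5/2.


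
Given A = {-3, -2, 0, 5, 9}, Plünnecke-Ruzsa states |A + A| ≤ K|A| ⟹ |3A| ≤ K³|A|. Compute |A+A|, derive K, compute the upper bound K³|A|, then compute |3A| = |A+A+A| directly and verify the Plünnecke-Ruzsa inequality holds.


|A| = 5.
Step 1: Compute A + A by enumerating all 25 pairs.
A + A = {-6, -5, -4, -3, -2, 0, 2, 3, 5, 6, 7, 9, 10, 14, 18}, so |A + A| = 15.
Step 2: Doubling constant K = |A + A|/|A| = 15/5 = 15/5 ≈ 3.0000.
Step 3: Plünnecke-Ruzsa gives |3A| ≤ K³·|A| = (3.0000)³ · 5 ≈ 135.0000.
Step 4: Compute 3A = A + A + A directly by enumerating all triples (a,b,c) ∈ A³; |3A| = 29.
Step 5: Check 29 ≤ 135.0000? Yes ✓.

K = 15/5, Plünnecke-Ruzsa bound K³|A| ≈ 135.0000, |3A| = 29, inequality holds.


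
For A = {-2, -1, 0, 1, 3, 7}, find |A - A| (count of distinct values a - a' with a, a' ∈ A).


A - A = {a - a' : a, a' ∈ A}; |A| = 6.
Bounds: 2|A|-1 ≤ |A - A| ≤ |A|² - |A| + 1, i.e. 11 ≤ |A - A| ≤ 31.
Note: 0 ∈ A - A always (from a - a). The set is symmetric: if d ∈ A - A then -d ∈ A - A.
Enumerate nonzero differences d = a - a' with a > a' (then include -d):
Positive differences: {1, 2, 3, 4, 5, 6, 7, 8, 9}
Full difference set: {0} ∪ (positive diffs) ∪ (negative diffs).
|A - A| = 1 + 2·9 = 19 (matches direct enumeration: 19).

|A - A| = 19


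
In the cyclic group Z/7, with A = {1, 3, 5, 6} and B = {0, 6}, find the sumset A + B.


Work in Z/7Z: reduce every sum a + b modulo 7.
Enumerate all 8 pairs:
a = 1: 1+0=1, 1+6=0
a = 3: 3+0=3, 3+6=2
a = 5: 5+0=5, 5+6=4
a = 6: 6+0=6, 6+6=5
Distinct residues collected: {0, 1, 2, 3, 4, 5, 6}
|A + B| = 7 (out of 7 total residues).

A + B = {0, 1, 2, 3, 4, 5, 6}


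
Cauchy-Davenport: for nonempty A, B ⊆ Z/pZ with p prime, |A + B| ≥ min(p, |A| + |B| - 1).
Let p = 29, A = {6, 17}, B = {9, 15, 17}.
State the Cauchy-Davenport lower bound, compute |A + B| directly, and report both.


Cauchy-Davenport: |A + B| ≥ min(p, |A| + |B| - 1) for A, B nonempty in Z/pZ.
|A| = 2, |B| = 3, p = 29.
CD lower bound = min(29, 2 + 3 - 1) = min(29, 4) = 4.
Compute A + B mod 29 directly:
a = 6: 6+9=15, 6+15=21, 6+17=23
a = 17: 17+9=26, 17+15=3, 17+17=5
A + B = {3, 5, 15, 21, 23, 26}, so |A + B| = 6.
Verify: 6 ≥ 4? Yes ✓.

CD lower bound = 4, actual |A + B| = 6.


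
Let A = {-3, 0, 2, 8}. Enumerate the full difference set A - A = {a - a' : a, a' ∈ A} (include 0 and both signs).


A - A = {a - a' : a, a' ∈ A}.
Compute a - a' for each ordered pair (a, a'):
a = -3: -3--3=0, -3-0=-3, -3-2=-5, -3-8=-11
a = 0: 0--3=3, 0-0=0, 0-2=-2, 0-8=-8
a = 2: 2--3=5, 2-0=2, 2-2=0, 2-8=-6
a = 8: 8--3=11, 8-0=8, 8-2=6, 8-8=0
Collecting distinct values (and noting 0 appears from a-a):
A - A = {-11, -8, -6, -5, -3, -2, 0, 2, 3, 5, 6, 8, 11}
|A - A| = 13

A - A = {-11, -8, -6, -5, -3, -2, 0, 2, 3, 5, 6, 8, 11}


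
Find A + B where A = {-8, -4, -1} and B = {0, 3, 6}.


A + B = {a + b : a ∈ A, b ∈ B}.
Enumerate all |A|·|B| = 3·3 = 9 pairs (a, b) and collect distinct sums.
a = -8: -8+0=-8, -8+3=-5, -8+6=-2
a = -4: -4+0=-4, -4+3=-1, -4+6=2
a = -1: -1+0=-1, -1+3=2, -1+6=5
Collecting distinct sums: A + B = {-8, -5, -4, -2, -1, 2, 5}
|A + B| = 7

A + B = {-8, -5, -4, -2, -1, 2, 5}


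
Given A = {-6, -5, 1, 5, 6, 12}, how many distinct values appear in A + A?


A + A = {a + a' : a, a' ∈ A}; |A| = 6.
General bounds: 2|A| - 1 ≤ |A + A| ≤ |A|(|A|+1)/2, i.e. 11 ≤ |A + A| ≤ 21.
Lower bound 2|A|-1 is attained iff A is an arithmetic progression.
Enumerate sums a + a' for a ≤ a' (symmetric, so this suffices):
a = -6: -6+-6=-12, -6+-5=-11, -6+1=-5, -6+5=-1, -6+6=0, -6+12=6
a = -5: -5+-5=-10, -5+1=-4, -5+5=0, -5+6=1, -5+12=7
a = 1: 1+1=2, 1+5=6, 1+6=7, 1+12=13
a = 5: 5+5=10, 5+6=11, 5+12=17
a = 6: 6+6=12, 6+12=18
a = 12: 12+12=24
Distinct sums: {-12, -11, -10, -5, -4, -1, 0, 1, 2, 6, 7, 10, 11, 12, 13, 17, 18, 24}
|A + A| = 18

|A + A| = 18


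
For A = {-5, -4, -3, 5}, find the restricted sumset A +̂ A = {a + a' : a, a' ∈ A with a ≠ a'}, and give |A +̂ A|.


Restricted sumset: A +̂ A = {a + a' : a ∈ A, a' ∈ A, a ≠ a'}.
Equivalently, take A + A and drop any sum 2a that is achievable ONLY as a + a for a ∈ A (i.e. sums representable only with equal summands).
Enumerate pairs (a, a') with a < a' (symmetric, so each unordered pair gives one sum; this covers all a ≠ a'):
  -5 + -4 = -9
  -5 + -3 = -8
  -5 + 5 = 0
  -4 + -3 = -7
  -4 + 5 = 1
  -3 + 5 = 2
Collected distinct sums: {-9, -8, -7, 0, 1, 2}
|A +̂ A| = 6
(Reference bound: |A +̂ A| ≥ 2|A| - 3 for |A| ≥ 2, with |A| = 4 giving ≥ 5.)

|A +̂ A| = 6


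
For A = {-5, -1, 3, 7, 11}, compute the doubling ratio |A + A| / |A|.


|A| = 5.
Compute A + A by enumerating all 25 pairs.
A + A = {-10, -6, -2, 2, 6, 10, 14, 18, 22}, so |A + A| = 9.
K = |A + A| / |A| = 9/5 (already in lowest terms) ≈ 1.8000.
Reference: AP of size 5 gives K = 9/5 ≈ 1.8000; a fully generic set of size 5 gives K ≈ 3.0000.

|A| = 5, |A + A| = 9, K = 9/5.


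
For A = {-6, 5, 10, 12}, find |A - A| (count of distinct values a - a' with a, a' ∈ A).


A - A = {a - a' : a, a' ∈ A}; |A| = 4.
Bounds: 2|A|-1 ≤ |A - A| ≤ |A|² - |A| + 1, i.e. 7 ≤ |A - A| ≤ 13.
Note: 0 ∈ A - A always (from a - a). The set is symmetric: if d ∈ A - A then -d ∈ A - A.
Enumerate nonzero differences d = a - a' with a > a' (then include -d):
Positive differences: {2, 5, 7, 11, 16, 18}
Full difference set: {0} ∪ (positive diffs) ∪ (negative diffs).
|A - A| = 1 + 2·6 = 13 (matches direct enumeration: 13).

|A - A| = 13


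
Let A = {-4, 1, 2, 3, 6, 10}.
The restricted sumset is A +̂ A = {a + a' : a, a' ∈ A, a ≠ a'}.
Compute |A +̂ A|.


Restricted sumset: A +̂ A = {a + a' : a ∈ A, a' ∈ A, a ≠ a'}.
Equivalently, take A + A and drop any sum 2a that is achievable ONLY as a + a for a ∈ A (i.e. sums representable only with equal summands).
Enumerate pairs (a, a') with a < a' (symmetric, so each unordered pair gives one sum; this covers all a ≠ a'):
  -4 + 1 = -3
  -4 + 2 = -2
  -4 + 3 = -1
  -4 + 6 = 2
  -4 + 10 = 6
  1 + 2 = 3
  1 + 3 = 4
  1 + 6 = 7
  1 + 10 = 11
  2 + 3 = 5
  2 + 6 = 8
  2 + 10 = 12
  3 + 6 = 9
  3 + 10 = 13
  6 + 10 = 16
Collected distinct sums: {-3, -2, -1, 2, 3, 4, 5, 6, 7, 8, 9, 11, 12, 13, 16}
|A +̂ A| = 15
(Reference bound: |A +̂ A| ≥ 2|A| - 3 for |A| ≥ 2, with |A| = 6 giving ≥ 9.)

|A +̂ A| = 15


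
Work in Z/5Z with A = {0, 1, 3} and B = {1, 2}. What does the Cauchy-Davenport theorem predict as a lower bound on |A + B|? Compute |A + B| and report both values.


Cauchy-Davenport: |A + B| ≥ min(p, |A| + |B| - 1) for A, B nonempty in Z/pZ.
|A| = 3, |B| = 2, p = 5.
CD lower bound = min(5, 3 + 2 - 1) = min(5, 4) = 4.
Compute A + B mod 5 directly:
a = 0: 0+1=1, 0+2=2
a = 1: 1+1=2, 1+2=3
a = 3: 3+1=4, 3+2=0
A + B = {0, 1, 2, 3, 4}, so |A + B| = 5.
Verify: 5 ≥ 4? Yes ✓.

CD lower bound = 4, actual |A + B| = 5.


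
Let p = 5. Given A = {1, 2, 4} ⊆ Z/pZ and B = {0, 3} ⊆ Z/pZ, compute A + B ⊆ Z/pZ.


Work in Z/5Z: reduce every sum a + b modulo 5.
Enumerate all 6 pairs:
a = 1: 1+0=1, 1+3=4
a = 2: 2+0=2, 2+3=0
a = 4: 4+0=4, 4+3=2
Distinct residues collected: {0, 1, 2, 4}
|A + B| = 4 (out of 5 total residues).

A + B = {0, 1, 2, 4}


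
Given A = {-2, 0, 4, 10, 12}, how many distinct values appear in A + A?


A + A = {a + a' : a, a' ∈ A}; |A| = 5.
General bounds: 2|A| - 1 ≤ |A + A| ≤ |A|(|A|+1)/2, i.e. 9 ≤ |A + A| ≤ 15.
Lower bound 2|A|-1 is attained iff A is an arithmetic progression.
Enumerate sums a + a' for a ≤ a' (symmetric, so this suffices):
a = -2: -2+-2=-4, -2+0=-2, -2+4=2, -2+10=8, -2+12=10
a = 0: 0+0=0, 0+4=4, 0+10=10, 0+12=12
a = 4: 4+4=8, 4+10=14, 4+12=16
a = 10: 10+10=20, 10+12=22
a = 12: 12+12=24
Distinct sums: {-4, -2, 0, 2, 4, 8, 10, 12, 14, 16, 20, 22, 24}
|A + A| = 13

|A + A| = 13


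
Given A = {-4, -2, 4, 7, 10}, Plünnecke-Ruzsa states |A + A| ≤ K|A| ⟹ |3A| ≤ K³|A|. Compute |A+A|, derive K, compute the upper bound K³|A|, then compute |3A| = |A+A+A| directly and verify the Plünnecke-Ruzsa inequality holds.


|A| = 5.
Step 1: Compute A + A by enumerating all 25 pairs.
A + A = {-8, -6, -4, 0, 2, 3, 5, 6, 8, 11, 14, 17, 20}, so |A + A| = 13.
Step 2: Doubling constant K = |A + A|/|A| = 13/5 = 13/5 ≈ 2.6000.
Step 3: Plünnecke-Ruzsa gives |3A| ≤ K³·|A| = (2.6000)³ · 5 ≈ 87.8800.
Step 4: Compute 3A = A + A + A directly by enumerating all triples (a,b,c) ∈ A³; |3A| = 25.
Step 5: Check 25 ≤ 87.8800? Yes ✓.

K = 13/5, Plünnecke-Ruzsa bound K³|A| ≈ 87.8800, |3A| = 25, inequality holds.


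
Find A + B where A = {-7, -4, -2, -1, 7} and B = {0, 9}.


A + B = {a + b : a ∈ A, b ∈ B}.
Enumerate all |A|·|B| = 5·2 = 10 pairs (a, b) and collect distinct sums.
a = -7: -7+0=-7, -7+9=2
a = -4: -4+0=-4, -4+9=5
a = -2: -2+0=-2, -2+9=7
a = -1: -1+0=-1, -1+9=8
a = 7: 7+0=7, 7+9=16
Collecting distinct sums: A + B = {-7, -4, -2, -1, 2, 5, 7, 8, 16}
|A + B| = 9

A + B = {-7, -4, -2, -1, 2, 5, 7, 8, 16}


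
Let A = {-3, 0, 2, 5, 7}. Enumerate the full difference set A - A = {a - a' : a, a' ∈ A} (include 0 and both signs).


A - A = {a - a' : a, a' ∈ A}.
Compute a - a' for each ordered pair (a, a'):
a = -3: -3--3=0, -3-0=-3, -3-2=-5, -3-5=-8, -3-7=-10
a = 0: 0--3=3, 0-0=0, 0-2=-2, 0-5=-5, 0-7=-7
a = 2: 2--3=5, 2-0=2, 2-2=0, 2-5=-3, 2-7=-5
a = 5: 5--3=8, 5-0=5, 5-2=3, 5-5=0, 5-7=-2
a = 7: 7--3=10, 7-0=7, 7-2=5, 7-5=2, 7-7=0
Collecting distinct values (and noting 0 appears from a-a):
A - A = {-10, -8, -7, -5, -3, -2, 0, 2, 3, 5, 7, 8, 10}
|A - A| = 13

A - A = {-10, -8, -7, -5, -3, -2, 0, 2, 3, 5, 7, 8, 10}


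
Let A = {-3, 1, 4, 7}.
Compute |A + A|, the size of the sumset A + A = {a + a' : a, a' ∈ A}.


A + A = {a + a' : a, a' ∈ A}; |A| = 4.
General bounds: 2|A| - 1 ≤ |A + A| ≤ |A|(|A|+1)/2, i.e. 7 ≤ |A + A| ≤ 10.
Lower bound 2|A|-1 is attained iff A is an arithmetic progression.
Enumerate sums a + a' for a ≤ a' (symmetric, so this suffices):
a = -3: -3+-3=-6, -3+1=-2, -3+4=1, -3+7=4
a = 1: 1+1=2, 1+4=5, 1+7=8
a = 4: 4+4=8, 4+7=11
a = 7: 7+7=14
Distinct sums: {-6, -2, 1, 2, 4, 5, 8, 11, 14}
|A + A| = 9

|A + A| = 9


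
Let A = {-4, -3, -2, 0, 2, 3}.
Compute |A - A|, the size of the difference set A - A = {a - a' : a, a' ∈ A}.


A - A = {a - a' : a, a' ∈ A}; |A| = 6.
Bounds: 2|A|-1 ≤ |A - A| ≤ |A|² - |A| + 1, i.e. 11 ≤ |A - A| ≤ 31.
Note: 0 ∈ A - A always (from a - a). The set is symmetric: if d ∈ A - A then -d ∈ A - A.
Enumerate nonzero differences d = a - a' with a > a' (then include -d):
Positive differences: {1, 2, 3, 4, 5, 6, 7}
Full difference set: {0} ∪ (positive diffs) ∪ (negative diffs).
|A - A| = 1 + 2·7 = 15 (matches direct enumeration: 15).

|A - A| = 15


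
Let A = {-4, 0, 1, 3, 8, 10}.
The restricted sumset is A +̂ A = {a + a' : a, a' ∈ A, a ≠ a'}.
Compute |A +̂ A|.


Restricted sumset: A +̂ A = {a + a' : a ∈ A, a' ∈ A, a ≠ a'}.
Equivalently, take A + A and drop any sum 2a that is achievable ONLY as a + a for a ∈ A (i.e. sums representable only with equal summands).
Enumerate pairs (a, a') with a < a' (symmetric, so each unordered pair gives one sum; this covers all a ≠ a'):
  -4 + 0 = -4
  -4 + 1 = -3
  -4 + 3 = -1
  -4 + 8 = 4
  -4 + 10 = 6
  0 + 1 = 1
  0 + 3 = 3
  0 + 8 = 8
  0 + 10 = 10
  1 + 3 = 4
  1 + 8 = 9
  1 + 10 = 11
  3 + 8 = 11
  3 + 10 = 13
  8 + 10 = 18
Collected distinct sums: {-4, -3, -1, 1, 3, 4, 6, 8, 9, 10, 11, 13, 18}
|A +̂ A| = 13
(Reference bound: |A +̂ A| ≥ 2|A| - 3 for |A| ≥ 2, with |A| = 6 giving ≥ 9.)

|A +̂ A| = 13


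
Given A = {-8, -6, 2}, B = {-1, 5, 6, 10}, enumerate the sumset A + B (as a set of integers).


A + B = {a + b : a ∈ A, b ∈ B}.
Enumerate all |A|·|B| = 3·4 = 12 pairs (a, b) and collect distinct sums.
a = -8: -8+-1=-9, -8+5=-3, -8+6=-2, -8+10=2
a = -6: -6+-1=-7, -6+5=-1, -6+6=0, -6+10=4
a = 2: 2+-1=1, 2+5=7, 2+6=8, 2+10=12
Collecting distinct sums: A + B = {-9, -7, -3, -2, -1, 0, 1, 2, 4, 7, 8, 12}
|A + B| = 12

A + B = {-9, -7, -3, -2, -1, 0, 1, 2, 4, 7, 8, 12}


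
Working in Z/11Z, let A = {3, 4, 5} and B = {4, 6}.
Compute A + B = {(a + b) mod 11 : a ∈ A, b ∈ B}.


Work in Z/11Z: reduce every sum a + b modulo 11.
Enumerate all 6 pairs:
a = 3: 3+4=7, 3+6=9
a = 4: 4+4=8, 4+6=10
a = 5: 5+4=9, 5+6=0
Distinct residues collected: {0, 7, 8, 9, 10}
|A + B| = 5 (out of 11 total residues).

A + B = {0, 7, 8, 9, 10}


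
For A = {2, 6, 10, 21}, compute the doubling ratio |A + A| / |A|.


|A| = 4.
Compute A + A by enumerating all 16 pairs.
A + A = {4, 8, 12, 16, 20, 23, 27, 31, 42}, so |A + A| = 9.
K = |A + A| / |A| = 9/4 (already in lowest terms) ≈ 2.2500.
Reference: AP of size 4 gives K = 7/4 ≈ 1.7500; a fully generic set of size 4 gives K ≈ 2.5000.

|A| = 4, |A + A| = 9, K = 9/4.


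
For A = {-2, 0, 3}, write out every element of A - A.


A - A = {a - a' : a, a' ∈ A}.
Compute a - a' for each ordered pair (a, a'):
a = -2: -2--2=0, -2-0=-2, -2-3=-5
a = 0: 0--2=2, 0-0=0, 0-3=-3
a = 3: 3--2=5, 3-0=3, 3-3=0
Collecting distinct values (and noting 0 appears from a-a):
A - A = {-5, -3, -2, 0, 2, 3, 5}
|A - A| = 7

A - A = {-5, -3, -2, 0, 2, 3, 5}


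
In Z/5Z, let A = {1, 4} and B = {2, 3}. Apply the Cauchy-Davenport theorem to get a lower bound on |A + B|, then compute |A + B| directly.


Cauchy-Davenport: |A + B| ≥ min(p, |A| + |B| - 1) for A, B nonempty in Z/pZ.
|A| = 2, |B| = 2, p = 5.
CD lower bound = min(5, 2 + 2 - 1) = min(5, 3) = 3.
Compute A + B mod 5 directly:
a = 1: 1+2=3, 1+3=4
a = 4: 4+2=1, 4+3=2
A + B = {1, 2, 3, 4}, so |A + B| = 4.
Verify: 4 ≥ 3? Yes ✓.

CD lower bound = 3, actual |A + B| = 4.


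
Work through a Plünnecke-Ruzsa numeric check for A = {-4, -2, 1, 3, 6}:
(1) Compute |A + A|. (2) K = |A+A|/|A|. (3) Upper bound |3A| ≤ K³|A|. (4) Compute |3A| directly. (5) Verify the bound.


|A| = 5.
Step 1: Compute A + A by enumerating all 25 pairs.
A + A = {-8, -6, -4, -3, -1, 1, 2, 4, 6, 7, 9, 12}, so |A + A| = 12.
Step 2: Doubling constant K = |A + A|/|A| = 12/5 = 12/5 ≈ 2.4000.
Step 3: Plünnecke-Ruzsa gives |3A| ≤ K³·|A| = (2.4000)³ · 5 ≈ 69.1200.
Step 4: Compute 3A = A + A + A directly by enumerating all triples (a,b,c) ∈ A³; |3A| = 22.
Step 5: Check 22 ≤ 69.1200? Yes ✓.

K = 12/5, Plünnecke-Ruzsa bound K³|A| ≈ 69.1200, |3A| = 22, inequality holds.


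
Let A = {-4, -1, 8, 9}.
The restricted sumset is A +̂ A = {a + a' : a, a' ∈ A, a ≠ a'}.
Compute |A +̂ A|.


Restricted sumset: A +̂ A = {a + a' : a ∈ A, a' ∈ A, a ≠ a'}.
Equivalently, take A + A and drop any sum 2a that is achievable ONLY as a + a for a ∈ A (i.e. sums representable only with equal summands).
Enumerate pairs (a, a') with a < a' (symmetric, so each unordered pair gives one sum; this covers all a ≠ a'):
  -4 + -1 = -5
  -4 + 8 = 4
  -4 + 9 = 5
  -1 + 8 = 7
  -1 + 9 = 8
  8 + 9 = 17
Collected distinct sums: {-5, 4, 5, 7, 8, 17}
|A +̂ A| = 6
(Reference bound: |A +̂ A| ≥ 2|A| - 3 for |A| ≥ 2, with |A| = 4 giving ≥ 5.)

|A +̂ A| = 6


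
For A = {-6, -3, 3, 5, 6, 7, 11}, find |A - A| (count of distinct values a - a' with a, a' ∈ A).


A - A = {a - a' : a, a' ∈ A}; |A| = 7.
Bounds: 2|A|-1 ≤ |A - A| ≤ |A|² - |A| + 1, i.e. 13 ≤ |A - A| ≤ 43.
Note: 0 ∈ A - A always (from a - a). The set is symmetric: if d ∈ A - A then -d ∈ A - A.
Enumerate nonzero differences d = a - a' with a > a' (then include -d):
Positive differences: {1, 2, 3, 4, 5, 6, 8, 9, 10, 11, 12, 13, 14, 17}
Full difference set: {0} ∪ (positive diffs) ∪ (negative diffs).
|A - A| = 1 + 2·14 = 29 (matches direct enumeration: 29).

|A - A| = 29


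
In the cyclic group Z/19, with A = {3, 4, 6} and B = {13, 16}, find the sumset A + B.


Work in Z/19Z: reduce every sum a + b modulo 19.
Enumerate all 6 pairs:
a = 3: 3+13=16, 3+16=0
a = 4: 4+13=17, 4+16=1
a = 6: 6+13=0, 6+16=3
Distinct residues collected: {0, 1, 3, 16, 17}
|A + B| = 5 (out of 19 total residues).

A + B = {0, 1, 3, 16, 17}


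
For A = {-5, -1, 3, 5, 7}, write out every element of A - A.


A - A = {a - a' : a, a' ∈ A}.
Compute a - a' for each ordered pair (a, a'):
a = -5: -5--5=0, -5--1=-4, -5-3=-8, -5-5=-10, -5-7=-12
a = -1: -1--5=4, -1--1=0, -1-3=-4, -1-5=-6, -1-7=-8
a = 3: 3--5=8, 3--1=4, 3-3=0, 3-5=-2, 3-7=-4
a = 5: 5--5=10, 5--1=6, 5-3=2, 5-5=0, 5-7=-2
a = 7: 7--5=12, 7--1=8, 7-3=4, 7-5=2, 7-7=0
Collecting distinct values (and noting 0 appears from a-a):
A - A = {-12, -10, -8, -6, -4, -2, 0, 2, 4, 6, 8, 10, 12}
|A - A| = 13

A - A = {-12, -10, -8, -6, -4, -2, 0, 2, 4, 6, 8, 10, 12}


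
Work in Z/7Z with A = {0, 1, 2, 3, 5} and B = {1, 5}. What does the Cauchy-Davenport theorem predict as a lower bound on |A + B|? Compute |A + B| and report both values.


Cauchy-Davenport: |A + B| ≥ min(p, |A| + |B| - 1) for A, B nonempty in Z/pZ.
|A| = 5, |B| = 2, p = 7.
CD lower bound = min(7, 5 + 2 - 1) = min(7, 6) = 6.
Compute A + B mod 7 directly:
a = 0: 0+1=1, 0+5=5
a = 1: 1+1=2, 1+5=6
a = 2: 2+1=3, 2+5=0
a = 3: 3+1=4, 3+5=1
a = 5: 5+1=6, 5+5=3
A + B = {0, 1, 2, 3, 4, 5, 6}, so |A + B| = 7.
Verify: 7 ≥ 6? Yes ✓.

CD lower bound = 6, actual |A + B| = 7.


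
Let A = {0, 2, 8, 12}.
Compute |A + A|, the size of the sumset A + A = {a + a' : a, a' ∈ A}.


A + A = {a + a' : a, a' ∈ A}; |A| = 4.
General bounds: 2|A| - 1 ≤ |A + A| ≤ |A|(|A|+1)/2, i.e. 7 ≤ |A + A| ≤ 10.
Lower bound 2|A|-1 is attained iff A is an arithmetic progression.
Enumerate sums a + a' for a ≤ a' (symmetric, so this suffices):
a = 0: 0+0=0, 0+2=2, 0+8=8, 0+12=12
a = 2: 2+2=4, 2+8=10, 2+12=14
a = 8: 8+8=16, 8+12=20
a = 12: 12+12=24
Distinct sums: {0, 2, 4, 8, 10, 12, 14, 16, 20, 24}
|A + A| = 10

|A + A| = 10


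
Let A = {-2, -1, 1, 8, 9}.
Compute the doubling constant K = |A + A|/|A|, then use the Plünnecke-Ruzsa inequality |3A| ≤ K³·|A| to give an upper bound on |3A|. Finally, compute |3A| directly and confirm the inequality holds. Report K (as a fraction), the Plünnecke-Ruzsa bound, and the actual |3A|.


|A| = 5.
Step 1: Compute A + A by enumerating all 25 pairs.
A + A = {-4, -3, -2, -1, 0, 2, 6, 7, 8, 9, 10, 16, 17, 18}, so |A + A| = 14.
Step 2: Doubling constant K = |A + A|/|A| = 14/5 = 14/5 ≈ 2.8000.
Step 3: Plünnecke-Ruzsa gives |3A| ≤ K³·|A| = (2.8000)³ · 5 ≈ 109.7600.
Step 4: Compute 3A = A + A + A directly by enumerating all triples (a,b,c) ∈ A³; |3A| = 27.
Step 5: Check 27 ≤ 109.7600? Yes ✓.

K = 14/5, Plünnecke-Ruzsa bound K³|A| ≈ 109.7600, |3A| = 27, inequality holds.


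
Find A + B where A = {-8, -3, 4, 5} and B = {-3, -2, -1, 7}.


A + B = {a + b : a ∈ A, b ∈ B}.
Enumerate all |A|·|B| = 4·4 = 16 pairs (a, b) and collect distinct sums.
a = -8: -8+-3=-11, -8+-2=-10, -8+-1=-9, -8+7=-1
a = -3: -3+-3=-6, -3+-2=-5, -3+-1=-4, -3+7=4
a = 4: 4+-3=1, 4+-2=2, 4+-1=3, 4+7=11
a = 5: 5+-3=2, 5+-2=3, 5+-1=4, 5+7=12
Collecting distinct sums: A + B = {-11, -10, -9, -6, -5, -4, -1, 1, 2, 3, 4, 11, 12}
|A + B| = 13

A + B = {-11, -10, -9, -6, -5, -4, -1, 1, 2, 3, 4, 11, 12}


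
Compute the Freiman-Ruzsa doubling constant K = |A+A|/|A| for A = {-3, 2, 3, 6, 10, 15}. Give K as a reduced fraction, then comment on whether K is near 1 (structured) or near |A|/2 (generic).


|A| = 6.
Compute A + A by enumerating all 36 pairs.
A + A = {-6, -1, 0, 3, 4, 5, 6, 7, 8, 9, 12, 13, 16, 17, 18, 20, 21, 25, 30}, so |A + A| = 19.
K = |A + A| / |A| = 19/6 (already in lowest terms) ≈ 3.1667.
Reference: AP of size 6 gives K = 11/6 ≈ 1.8333; a fully generic set of size 6 gives K ≈ 3.5000.

|A| = 6, |A + A| = 19, K = 19/6.


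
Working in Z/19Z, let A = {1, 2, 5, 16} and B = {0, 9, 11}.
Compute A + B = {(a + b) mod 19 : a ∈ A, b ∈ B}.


Work in Z/19Z: reduce every sum a + b modulo 19.
Enumerate all 12 pairs:
a = 1: 1+0=1, 1+9=10, 1+11=12
a = 2: 2+0=2, 2+9=11, 2+11=13
a = 5: 5+0=5, 5+9=14, 5+11=16
a = 16: 16+0=16, 16+9=6, 16+11=8
Distinct residues collected: {1, 2, 5, 6, 8, 10, 11, 12, 13, 14, 16}
|A + B| = 11 (out of 19 total residues).

A + B = {1, 2, 5, 6, 8, 10, 11, 12, 13, 14, 16}


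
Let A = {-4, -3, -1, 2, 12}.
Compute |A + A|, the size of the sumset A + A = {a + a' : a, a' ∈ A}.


A + A = {a + a' : a, a' ∈ A}; |A| = 5.
General bounds: 2|A| - 1 ≤ |A + A| ≤ |A|(|A|+1)/2, i.e. 9 ≤ |A + A| ≤ 15.
Lower bound 2|A|-1 is attained iff A is an arithmetic progression.
Enumerate sums a + a' for a ≤ a' (symmetric, so this suffices):
a = -4: -4+-4=-8, -4+-3=-7, -4+-1=-5, -4+2=-2, -4+12=8
a = -3: -3+-3=-6, -3+-1=-4, -3+2=-1, -3+12=9
a = -1: -1+-1=-2, -1+2=1, -1+12=11
a = 2: 2+2=4, 2+12=14
a = 12: 12+12=24
Distinct sums: {-8, -7, -6, -5, -4, -2, -1, 1, 4, 8, 9, 11, 14, 24}
|A + A| = 14

|A + A| = 14


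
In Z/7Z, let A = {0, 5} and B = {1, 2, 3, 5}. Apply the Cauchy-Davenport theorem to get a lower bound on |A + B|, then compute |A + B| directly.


Cauchy-Davenport: |A + B| ≥ min(p, |A| + |B| - 1) for A, B nonempty in Z/pZ.
|A| = 2, |B| = 4, p = 7.
CD lower bound = min(7, 2 + 4 - 1) = min(7, 5) = 5.
Compute A + B mod 7 directly:
a = 0: 0+1=1, 0+2=2, 0+3=3, 0+5=5
a = 5: 5+1=6, 5+2=0, 5+3=1, 5+5=3
A + B = {0, 1, 2, 3, 5, 6}, so |A + B| = 6.
Verify: 6 ≥ 5? Yes ✓.

CD lower bound = 5, actual |A + B| = 6.


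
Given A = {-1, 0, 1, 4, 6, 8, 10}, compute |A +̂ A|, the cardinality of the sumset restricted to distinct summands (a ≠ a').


Restricted sumset: A +̂ A = {a + a' : a ∈ A, a' ∈ A, a ≠ a'}.
Equivalently, take A + A and drop any sum 2a that is achievable ONLY as a + a for a ∈ A (i.e. sums representable only with equal summands).
Enumerate pairs (a, a') with a < a' (symmetric, so each unordered pair gives one sum; this covers all a ≠ a'):
  -1 + 0 = -1
  -1 + 1 = 0
  -1 + 4 = 3
  -1 + 6 = 5
  -1 + 8 = 7
  -1 + 10 = 9
  0 + 1 = 1
  0 + 4 = 4
  0 + 6 = 6
  0 + 8 = 8
  0 + 10 = 10
  1 + 4 = 5
  1 + 6 = 7
  1 + 8 = 9
  1 + 10 = 11
  4 + 6 = 10
  4 + 8 = 12
  4 + 10 = 14
  6 + 8 = 14
  6 + 10 = 16
  8 + 10 = 18
Collected distinct sums: {-1, 0, 1, 3, 4, 5, 6, 7, 8, 9, 10, 11, 12, 14, 16, 18}
|A +̂ A| = 16
(Reference bound: |A +̂ A| ≥ 2|A| - 3 for |A| ≥ 2, with |A| = 7 giving ≥ 11.)

|A +̂ A| = 16


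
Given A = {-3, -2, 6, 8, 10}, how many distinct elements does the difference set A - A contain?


A - A = {a - a' : a, a' ∈ A}; |A| = 5.
Bounds: 2|A|-1 ≤ |A - A| ≤ |A|² - |A| + 1, i.e. 9 ≤ |A - A| ≤ 21.
Note: 0 ∈ A - A always (from a - a). The set is symmetric: if d ∈ A - A then -d ∈ A - A.
Enumerate nonzero differences d = a - a' with a > a' (then include -d):
Positive differences: {1, 2, 4, 8, 9, 10, 11, 12, 13}
Full difference set: {0} ∪ (positive diffs) ∪ (negative diffs).
|A - A| = 1 + 2·9 = 19 (matches direct enumeration: 19).

|A - A| = 19


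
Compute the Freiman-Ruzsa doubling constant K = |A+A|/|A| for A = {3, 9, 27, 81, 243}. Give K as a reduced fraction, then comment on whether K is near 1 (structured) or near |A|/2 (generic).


|A| = 5.
Compute A + A by enumerating all 25 pairs.
A + A = {6, 12, 18, 30, 36, 54, 84, 90, 108, 162, 246, 252, 270, 324, 486}, so |A + A| = 15.
K = |A + A| / |A| = 15/5 = 3/1 ≈ 3.0000.
Reference: AP of size 5 gives K = 9/5 ≈ 1.8000; a fully generic set of size 5 gives K ≈ 3.0000.

|A| = 5, |A + A| = 15, K = 15/5 = 3/1.


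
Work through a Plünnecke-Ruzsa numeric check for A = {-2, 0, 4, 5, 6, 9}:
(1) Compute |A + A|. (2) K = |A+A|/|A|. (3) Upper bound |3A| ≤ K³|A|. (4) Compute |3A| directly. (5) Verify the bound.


|A| = 6.
Step 1: Compute A + A by enumerating all 36 pairs.
A + A = {-4, -2, 0, 2, 3, 4, 5, 6, 7, 8, 9, 10, 11, 12, 13, 14, 15, 18}, so |A + A| = 18.
Step 2: Doubling constant K = |A + A|/|A| = 18/6 = 18/6 ≈ 3.0000.
Step 3: Plünnecke-Ruzsa gives |3A| ≤ K³·|A| = (3.0000)³ · 6 ≈ 162.0000.
Step 4: Compute 3A = A + A + A directly by enumerating all triples (a,b,c) ∈ A³; |3A| = 29.
Step 5: Check 29 ≤ 162.0000? Yes ✓.

K = 18/6, Plünnecke-Ruzsa bound K³|A| ≈ 162.0000, |3A| = 29, inequality holds.


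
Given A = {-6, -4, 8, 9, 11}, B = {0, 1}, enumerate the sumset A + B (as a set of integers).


A + B = {a + b : a ∈ A, b ∈ B}.
Enumerate all |A|·|B| = 5·2 = 10 pairs (a, b) and collect distinct sums.
a = -6: -6+0=-6, -6+1=-5
a = -4: -4+0=-4, -4+1=-3
a = 8: 8+0=8, 8+1=9
a = 9: 9+0=9, 9+1=10
a = 11: 11+0=11, 11+1=12
Collecting distinct sums: A + B = {-6, -5, -4, -3, 8, 9, 10, 11, 12}
|A + B| = 9

A + B = {-6, -5, -4, -3, 8, 9, 10, 11, 12}


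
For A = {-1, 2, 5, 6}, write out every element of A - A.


A - A = {a - a' : a, a' ∈ A}.
Compute a - a' for each ordered pair (a, a'):
a = -1: -1--1=0, -1-2=-3, -1-5=-6, -1-6=-7
a = 2: 2--1=3, 2-2=0, 2-5=-3, 2-6=-4
a = 5: 5--1=6, 5-2=3, 5-5=0, 5-6=-1
a = 6: 6--1=7, 6-2=4, 6-5=1, 6-6=0
Collecting distinct values (and noting 0 appears from a-a):
A - A = {-7, -6, -4, -3, -1, 0, 1, 3, 4, 6, 7}
|A - A| = 11

A - A = {-7, -6, -4, -3, -1, 0, 1, 3, 4, 6, 7}


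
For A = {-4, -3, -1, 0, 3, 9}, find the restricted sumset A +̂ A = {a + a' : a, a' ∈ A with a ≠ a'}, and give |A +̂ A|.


Restricted sumset: A +̂ A = {a + a' : a ∈ A, a' ∈ A, a ≠ a'}.
Equivalently, take A + A and drop any sum 2a that is achievable ONLY as a + a for a ∈ A (i.e. sums representable only with equal summands).
Enumerate pairs (a, a') with a < a' (symmetric, so each unordered pair gives one sum; this covers all a ≠ a'):
  -4 + -3 = -7
  -4 + -1 = -5
  -4 + 0 = -4
  -4 + 3 = -1
  -4 + 9 = 5
  -3 + -1 = -4
  -3 + 0 = -3
  -3 + 3 = 0
  -3 + 9 = 6
  -1 + 0 = -1
  -1 + 3 = 2
  -1 + 9 = 8
  0 + 3 = 3
  0 + 9 = 9
  3 + 9 = 12
Collected distinct sums: {-7, -5, -4, -3, -1, 0, 2, 3, 5, 6, 8, 9, 12}
|A +̂ A| = 13
(Reference bound: |A +̂ A| ≥ 2|A| - 3 for |A| ≥ 2, with |A| = 6 giving ≥ 9.)

|A +̂ A| = 13


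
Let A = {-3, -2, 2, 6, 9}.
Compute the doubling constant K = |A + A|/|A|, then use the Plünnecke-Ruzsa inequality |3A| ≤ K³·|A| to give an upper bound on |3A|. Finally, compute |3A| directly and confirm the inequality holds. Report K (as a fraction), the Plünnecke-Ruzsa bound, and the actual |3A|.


|A| = 5.
Step 1: Compute A + A by enumerating all 25 pairs.
A + A = {-6, -5, -4, -1, 0, 3, 4, 6, 7, 8, 11, 12, 15, 18}, so |A + A| = 14.
Step 2: Doubling constant K = |A + A|/|A| = 14/5 = 14/5 ≈ 2.8000.
Step 3: Plünnecke-Ruzsa gives |3A| ≤ K³·|A| = (2.8000)³ · 5 ≈ 109.7600.
Step 4: Compute 3A = A + A + A directly by enumerating all triples (a,b,c) ∈ A³; |3A| = 28.
Step 5: Check 28 ≤ 109.7600? Yes ✓.

K = 14/5, Plünnecke-Ruzsa bound K³|A| ≈ 109.7600, |3A| = 28, inequality holds.


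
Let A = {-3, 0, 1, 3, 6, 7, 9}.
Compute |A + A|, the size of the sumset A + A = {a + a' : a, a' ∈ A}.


A + A = {a + a' : a, a' ∈ A}; |A| = 7.
General bounds: 2|A| - 1 ≤ |A + A| ≤ |A|(|A|+1)/2, i.e. 13 ≤ |A + A| ≤ 28.
Lower bound 2|A|-1 is attained iff A is an arithmetic progression.
Enumerate sums a + a' for a ≤ a' (symmetric, so this suffices):
a = -3: -3+-3=-6, -3+0=-3, -3+1=-2, -3+3=0, -3+6=3, -3+7=4, -3+9=6
a = 0: 0+0=0, 0+1=1, 0+3=3, 0+6=6, 0+7=7, 0+9=9
a = 1: 1+1=2, 1+3=4, 1+6=7, 1+7=8, 1+9=10
a = 3: 3+3=6, 3+6=9, 3+7=10, 3+9=12
a = 6: 6+6=12, 6+7=13, 6+9=15
a = 7: 7+7=14, 7+9=16
a = 9: 9+9=18
Distinct sums: {-6, -3, -2, 0, 1, 2, 3, 4, 6, 7, 8, 9, 10, 12, 13, 14, 15, 16, 18}
|A + A| = 19

|A + A| = 19


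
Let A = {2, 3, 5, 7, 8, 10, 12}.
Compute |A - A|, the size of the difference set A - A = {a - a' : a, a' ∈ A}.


A - A = {a - a' : a, a' ∈ A}; |A| = 7.
Bounds: 2|A|-1 ≤ |A - A| ≤ |A|² - |A| + 1, i.e. 13 ≤ |A - A| ≤ 43.
Note: 0 ∈ A - A always (from a - a). The set is symmetric: if d ∈ A - A then -d ∈ A - A.
Enumerate nonzero differences d = a - a' with a > a' (then include -d):
Positive differences: {1, 2, 3, 4, 5, 6, 7, 8, 9, 10}
Full difference set: {0} ∪ (positive diffs) ∪ (negative diffs).
|A - A| = 1 + 2·10 = 21 (matches direct enumeration: 21).

|A - A| = 21


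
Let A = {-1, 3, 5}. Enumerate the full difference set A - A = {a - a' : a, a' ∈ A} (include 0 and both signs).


A - A = {a - a' : a, a' ∈ A}.
Compute a - a' for each ordered pair (a, a'):
a = -1: -1--1=0, -1-3=-4, -1-5=-6
a = 3: 3--1=4, 3-3=0, 3-5=-2
a = 5: 5--1=6, 5-3=2, 5-5=0
Collecting distinct values (and noting 0 appears from a-a):
A - A = {-6, -4, -2, 0, 2, 4, 6}
|A - A| = 7

A - A = {-6, -4, -2, 0, 2, 4, 6}


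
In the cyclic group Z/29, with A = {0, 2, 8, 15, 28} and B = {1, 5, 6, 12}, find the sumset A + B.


Work in Z/29Z: reduce every sum a + b modulo 29.
Enumerate all 20 pairs:
a = 0: 0+1=1, 0+5=5, 0+6=6, 0+12=12
a = 2: 2+1=3, 2+5=7, 2+6=8, 2+12=14
a = 8: 8+1=9, 8+5=13, 8+6=14, 8+12=20
a = 15: 15+1=16, 15+5=20, 15+6=21, 15+12=27
a = 28: 28+1=0, 28+5=4, 28+6=5, 28+12=11
Distinct residues collected: {0, 1, 3, 4, 5, 6, 7, 8, 9, 11, 12, 13, 14, 16, 20, 21, 27}
|A + B| = 17 (out of 29 total residues).

A + B = {0, 1, 3, 4, 5, 6, 7, 8, 9, 11, 12, 13, 14, 16, 20, 21, 27}


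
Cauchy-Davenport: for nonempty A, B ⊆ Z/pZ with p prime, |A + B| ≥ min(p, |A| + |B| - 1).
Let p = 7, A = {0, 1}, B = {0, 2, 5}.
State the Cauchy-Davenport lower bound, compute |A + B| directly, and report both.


Cauchy-Davenport: |A + B| ≥ min(p, |A| + |B| - 1) for A, B nonempty in Z/pZ.
|A| = 2, |B| = 3, p = 7.
CD lower bound = min(7, 2 + 3 - 1) = min(7, 4) = 4.
Compute A + B mod 7 directly:
a = 0: 0+0=0, 0+2=2, 0+5=5
a = 1: 1+0=1, 1+2=3, 1+5=6
A + B = {0, 1, 2, 3, 5, 6}, so |A + B| = 6.
Verify: 6 ≥ 4? Yes ✓.

CD lower bound = 4, actual |A + B| = 6.


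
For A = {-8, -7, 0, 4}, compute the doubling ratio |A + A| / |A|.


|A| = 4.
Compute A + A by enumerating all 16 pairs.
A + A = {-16, -15, -14, -8, -7, -4, -3, 0, 4, 8}, so |A + A| = 10.
K = |A + A| / |A| = 10/4 = 5/2 ≈ 2.5000.
Reference: AP of size 4 gives K = 7/4 ≈ 1.7500; a fully generic set of size 4 gives K ≈ 2.5000.

|A| = 4, |A + A| = 10, K = 10/4 = 5/2.


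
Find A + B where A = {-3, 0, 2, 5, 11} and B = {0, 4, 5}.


A + B = {a + b : a ∈ A, b ∈ B}.
Enumerate all |A|·|B| = 5·3 = 15 pairs (a, b) and collect distinct sums.
a = -3: -3+0=-3, -3+4=1, -3+5=2
a = 0: 0+0=0, 0+4=4, 0+5=5
a = 2: 2+0=2, 2+4=6, 2+5=7
a = 5: 5+0=5, 5+4=9, 5+5=10
a = 11: 11+0=11, 11+4=15, 11+5=16
Collecting distinct sums: A + B = {-3, 0, 1, 2, 4, 5, 6, 7, 9, 10, 11, 15, 16}
|A + B| = 13

A + B = {-3, 0, 1, 2, 4, 5, 6, 7, 9, 10, 11, 15, 16}


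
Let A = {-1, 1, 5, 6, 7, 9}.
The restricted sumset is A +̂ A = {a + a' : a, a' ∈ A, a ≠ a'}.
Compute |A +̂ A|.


Restricted sumset: A +̂ A = {a + a' : a ∈ A, a' ∈ A, a ≠ a'}.
Equivalently, take A + A and drop any sum 2a that is achievable ONLY as a + a for a ∈ A (i.e. sums representable only with equal summands).
Enumerate pairs (a, a') with a < a' (symmetric, so each unordered pair gives one sum; this covers all a ≠ a'):
  -1 + 1 = 0
  -1 + 5 = 4
  -1 + 6 = 5
  -1 + 7 = 6
  -1 + 9 = 8
  1 + 5 = 6
  1 + 6 = 7
  1 + 7 = 8
  1 + 9 = 10
  5 + 6 = 11
  5 + 7 = 12
  5 + 9 = 14
  6 + 7 = 13
  6 + 9 = 15
  7 + 9 = 16
Collected distinct sums: {0, 4, 5, 6, 7, 8, 10, 11, 12, 13, 14, 15, 16}
|A +̂ A| = 13
(Reference bound: |A +̂ A| ≥ 2|A| - 3 for |A| ≥ 2, with |A| = 6 giving ≥ 9.)

|A +̂ A| = 13


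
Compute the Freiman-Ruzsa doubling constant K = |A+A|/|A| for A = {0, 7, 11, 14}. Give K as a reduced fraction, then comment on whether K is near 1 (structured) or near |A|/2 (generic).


|A| = 4.
Compute A + A by enumerating all 16 pairs.
A + A = {0, 7, 11, 14, 18, 21, 22, 25, 28}, so |A + A| = 9.
K = |A + A| / |A| = 9/4 (already in lowest terms) ≈ 2.2500.
Reference: AP of size 4 gives K = 7/4 ≈ 1.7500; a fully generic set of size 4 gives K ≈ 2.5000.

|A| = 4, |A + A| = 9, K = 9/4.


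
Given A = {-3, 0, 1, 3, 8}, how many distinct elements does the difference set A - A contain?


A - A = {a - a' : a, a' ∈ A}; |A| = 5.
Bounds: 2|A|-1 ≤ |A - A| ≤ |A|² - |A| + 1, i.e. 9 ≤ |A - A| ≤ 21.
Note: 0 ∈ A - A always (from a - a). The set is symmetric: if d ∈ A - A then -d ∈ A - A.
Enumerate nonzero differences d = a - a' with a > a' (then include -d):
Positive differences: {1, 2, 3, 4, 5, 6, 7, 8, 11}
Full difference set: {0} ∪ (positive diffs) ∪ (negative diffs).
|A - A| = 1 + 2·9 = 19 (matches direct enumeration: 19).

|A - A| = 19


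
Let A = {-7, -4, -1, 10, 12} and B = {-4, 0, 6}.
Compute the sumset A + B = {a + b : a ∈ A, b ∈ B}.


A + B = {a + b : a ∈ A, b ∈ B}.
Enumerate all |A|·|B| = 5·3 = 15 pairs (a, b) and collect distinct sums.
a = -7: -7+-4=-11, -7+0=-7, -7+6=-1
a = -4: -4+-4=-8, -4+0=-4, -4+6=2
a = -1: -1+-4=-5, -1+0=-1, -1+6=5
a = 10: 10+-4=6, 10+0=10, 10+6=16
a = 12: 12+-4=8, 12+0=12, 12+6=18
Collecting distinct sums: A + B = {-11, -8, -7, -5, -4, -1, 2, 5, 6, 8, 10, 12, 16, 18}
|A + B| = 14

A + B = {-11, -8, -7, -5, -4, -1, 2, 5, 6, 8, 10, 12, 16, 18}


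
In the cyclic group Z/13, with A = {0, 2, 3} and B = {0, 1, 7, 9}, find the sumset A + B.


Work in Z/13Z: reduce every sum a + b modulo 13.
Enumerate all 12 pairs:
a = 0: 0+0=0, 0+1=1, 0+7=7, 0+9=9
a = 2: 2+0=2, 2+1=3, 2+7=9, 2+9=11
a = 3: 3+0=3, 3+1=4, 3+7=10, 3+9=12
Distinct residues collected: {0, 1, 2, 3, 4, 7, 9, 10, 11, 12}
|A + B| = 10 (out of 13 total residues).

A + B = {0, 1, 2, 3, 4, 7, 9, 10, 11, 12}


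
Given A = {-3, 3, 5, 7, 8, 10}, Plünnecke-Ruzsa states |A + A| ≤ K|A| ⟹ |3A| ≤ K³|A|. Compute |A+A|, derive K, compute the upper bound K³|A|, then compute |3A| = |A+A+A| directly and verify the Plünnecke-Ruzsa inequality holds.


|A| = 6.
Step 1: Compute A + A by enumerating all 36 pairs.
A + A = {-6, 0, 2, 4, 5, 6, 7, 8, 10, 11, 12, 13, 14, 15, 16, 17, 18, 20}, so |A + A| = 18.
Step 2: Doubling constant K = |A + A|/|A| = 18/6 = 18/6 ≈ 3.0000.
Step 3: Plünnecke-Ruzsa gives |3A| ≤ K³·|A| = (3.0000)³ · 6 ≈ 162.0000.
Step 4: Compute 3A = A + A + A directly by enumerating all triples (a,b,c) ∈ A³; |3A| = 31.
Step 5: Check 31 ≤ 162.0000? Yes ✓.

K = 18/6, Plünnecke-Ruzsa bound K³|A| ≈ 162.0000, |3A| = 31, inequality holds.


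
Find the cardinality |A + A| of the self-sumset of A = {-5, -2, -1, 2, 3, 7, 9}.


A + A = {a + a' : a, a' ∈ A}; |A| = 7.
General bounds: 2|A| - 1 ≤ |A + A| ≤ |A|(|A|+1)/2, i.e. 13 ≤ |A + A| ≤ 28.
Lower bound 2|A|-1 is attained iff A is an arithmetic progression.
Enumerate sums a + a' for a ≤ a' (symmetric, so this suffices):
a = -5: -5+-5=-10, -5+-2=-7, -5+-1=-6, -5+2=-3, -5+3=-2, -5+7=2, -5+9=4
a = -2: -2+-2=-4, -2+-1=-3, -2+2=0, -2+3=1, -2+7=5, -2+9=7
a = -1: -1+-1=-2, -1+2=1, -1+3=2, -1+7=6, -1+9=8
a = 2: 2+2=4, 2+3=5, 2+7=9, 2+9=11
a = 3: 3+3=6, 3+7=10, 3+9=12
a = 7: 7+7=14, 7+9=16
a = 9: 9+9=18
Distinct sums: {-10, -7, -6, -4, -3, -2, 0, 1, 2, 4, 5, 6, 7, 8, 9, 10, 11, 12, 14, 16, 18}
|A + A| = 21

|A + A| = 21


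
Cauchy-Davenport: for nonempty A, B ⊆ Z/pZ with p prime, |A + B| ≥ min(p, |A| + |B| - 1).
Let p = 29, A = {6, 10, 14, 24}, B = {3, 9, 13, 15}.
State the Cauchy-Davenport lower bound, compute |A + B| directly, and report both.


Cauchy-Davenport: |A + B| ≥ min(p, |A| + |B| - 1) for A, B nonempty in Z/pZ.
|A| = 4, |B| = 4, p = 29.
CD lower bound = min(29, 4 + 4 - 1) = min(29, 7) = 7.
Compute A + B mod 29 directly:
a = 6: 6+3=9, 6+9=15, 6+13=19, 6+15=21
a = 10: 10+3=13, 10+9=19, 10+13=23, 10+15=25
a = 14: 14+3=17, 14+9=23, 14+13=27, 14+15=0
a = 24: 24+3=27, 24+9=4, 24+13=8, 24+15=10
A + B = {0, 4, 8, 9, 10, 13, 15, 17, 19, 21, 23, 25, 27}, so |A + B| = 13.
Verify: 13 ≥ 7? Yes ✓.

CD lower bound = 7, actual |A + B| = 13.


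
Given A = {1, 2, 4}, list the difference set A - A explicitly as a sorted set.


A - A = {a - a' : a, a' ∈ A}.
Compute a - a' for each ordered pair (a, a'):
a = 1: 1-1=0, 1-2=-1, 1-4=-3
a = 2: 2-1=1, 2-2=0, 2-4=-2
a = 4: 4-1=3, 4-2=2, 4-4=0
Collecting distinct values (and noting 0 appears from a-a):
A - A = {-3, -2, -1, 0, 1, 2, 3}
|A - A| = 7

A - A = {-3, -2, -1, 0, 1, 2, 3}


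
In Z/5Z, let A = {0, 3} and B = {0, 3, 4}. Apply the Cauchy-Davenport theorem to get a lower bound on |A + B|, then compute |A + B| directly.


Cauchy-Davenport: |A + B| ≥ min(p, |A| + |B| - 1) for A, B nonempty in Z/pZ.
|A| = 2, |B| = 3, p = 5.
CD lower bound = min(5, 2 + 3 - 1) = min(5, 4) = 4.
Compute A + B mod 5 directly:
a = 0: 0+0=0, 0+3=3, 0+4=4
a = 3: 3+0=3, 3+3=1, 3+4=2
A + B = {0, 1, 2, 3, 4}, so |A + B| = 5.
Verify: 5 ≥ 4? Yes ✓.

CD lower bound = 4, actual |A + B| = 5.


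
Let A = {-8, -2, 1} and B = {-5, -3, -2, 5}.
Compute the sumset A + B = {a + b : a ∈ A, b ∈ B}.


A + B = {a + b : a ∈ A, b ∈ B}.
Enumerate all |A|·|B| = 3·4 = 12 pairs (a, b) and collect distinct sums.
a = -8: -8+-5=-13, -8+-3=-11, -8+-2=-10, -8+5=-3
a = -2: -2+-5=-7, -2+-3=-5, -2+-2=-4, -2+5=3
a = 1: 1+-5=-4, 1+-3=-2, 1+-2=-1, 1+5=6
Collecting distinct sums: A + B = {-13, -11, -10, -7, -5, -4, -3, -2, -1, 3, 6}
|A + B| = 11

A + B = {-13, -11, -10, -7, -5, -4, -3, -2, -1, 3, 6}


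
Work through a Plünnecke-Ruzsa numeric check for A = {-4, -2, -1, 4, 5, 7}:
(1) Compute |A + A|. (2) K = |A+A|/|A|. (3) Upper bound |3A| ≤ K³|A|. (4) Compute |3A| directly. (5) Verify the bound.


|A| = 6.
Step 1: Compute A + A by enumerating all 36 pairs.
A + A = {-8, -6, -5, -4, -3, -2, 0, 1, 2, 3, 4, 5, 6, 8, 9, 10, 11, 12, 14}, so |A + A| = 19.
Step 2: Doubling constant K = |A + A|/|A| = 19/6 = 19/6 ≈ 3.1667.
Step 3: Plünnecke-Ruzsa gives |3A| ≤ K³·|A| = (3.1667)³ · 6 ≈ 190.5278.
Step 4: Compute 3A = A + A + A directly by enumerating all triples (a,b,c) ∈ A³; |3A| = 32.
Step 5: Check 32 ≤ 190.5278? Yes ✓.

K = 19/6, Plünnecke-Ruzsa bound K³|A| ≈ 190.5278, |3A| = 32, inequality holds.


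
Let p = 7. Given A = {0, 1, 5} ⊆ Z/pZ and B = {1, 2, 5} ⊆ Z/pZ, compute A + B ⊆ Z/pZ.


Work in Z/7Z: reduce every sum a + b modulo 7.
Enumerate all 9 pairs:
a = 0: 0+1=1, 0+2=2, 0+5=5
a = 1: 1+1=2, 1+2=3, 1+5=6
a = 5: 5+1=6, 5+2=0, 5+5=3
Distinct residues collected: {0, 1, 2, 3, 5, 6}
|A + B| = 6 (out of 7 total residues).

A + B = {0, 1, 2, 3, 5, 6}


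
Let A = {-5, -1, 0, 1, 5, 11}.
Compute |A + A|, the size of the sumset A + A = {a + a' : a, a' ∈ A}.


A + A = {a + a' : a, a' ∈ A}; |A| = 6.
General bounds: 2|A| - 1 ≤ |A + A| ≤ |A|(|A|+1)/2, i.e. 11 ≤ |A + A| ≤ 21.
Lower bound 2|A|-1 is attained iff A is an arithmetic progression.
Enumerate sums a + a' for a ≤ a' (symmetric, so this suffices):
a = -5: -5+-5=-10, -5+-1=-6, -5+0=-5, -5+1=-4, -5+5=0, -5+11=6
a = -1: -1+-1=-2, -1+0=-1, -1+1=0, -1+5=4, -1+11=10
a = 0: 0+0=0, 0+1=1, 0+5=5, 0+11=11
a = 1: 1+1=2, 1+5=6, 1+11=12
a = 5: 5+5=10, 5+11=16
a = 11: 11+11=22
Distinct sums: {-10, -6, -5, -4, -2, -1, 0, 1, 2, 4, 5, 6, 10, 11, 12, 16, 22}
|A + A| = 17

|A + A| = 17


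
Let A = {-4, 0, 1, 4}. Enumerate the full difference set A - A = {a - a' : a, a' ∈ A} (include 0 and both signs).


A - A = {a - a' : a, a' ∈ A}.
Compute a - a' for each ordered pair (a, a'):
a = -4: -4--4=0, -4-0=-4, -4-1=-5, -4-4=-8
a = 0: 0--4=4, 0-0=0, 0-1=-1, 0-4=-4
a = 1: 1--4=5, 1-0=1, 1-1=0, 1-4=-3
a = 4: 4--4=8, 4-0=4, 4-1=3, 4-4=0
Collecting distinct values (and noting 0 appears from a-a):
A - A = {-8, -5, -4, -3, -1, 0, 1, 3, 4, 5, 8}
|A - A| = 11

A - A = {-8, -5, -4, -3, -1, 0, 1, 3, 4, 5, 8}
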